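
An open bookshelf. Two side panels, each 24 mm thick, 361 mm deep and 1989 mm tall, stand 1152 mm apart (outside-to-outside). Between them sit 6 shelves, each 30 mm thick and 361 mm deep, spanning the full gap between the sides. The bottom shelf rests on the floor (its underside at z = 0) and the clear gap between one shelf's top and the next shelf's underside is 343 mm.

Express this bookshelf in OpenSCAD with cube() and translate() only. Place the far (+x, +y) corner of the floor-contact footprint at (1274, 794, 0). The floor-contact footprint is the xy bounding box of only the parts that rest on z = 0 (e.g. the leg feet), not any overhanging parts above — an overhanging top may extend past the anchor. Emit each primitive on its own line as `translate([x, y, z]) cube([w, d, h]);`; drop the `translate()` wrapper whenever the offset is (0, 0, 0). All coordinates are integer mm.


translate([122, 433, 0]) cube([24, 361, 1989]);
translate([1250, 433, 0]) cube([24, 361, 1989]);
translate([146, 433, 0]) cube([1104, 361, 30]);
translate([146, 433, 373]) cube([1104, 361, 30]);
translate([146, 433, 746]) cube([1104, 361, 30]);
translate([146, 433, 1119]) cube([1104, 361, 30]);
translate([146, 433, 1492]) cube([1104, 361, 30]);
translate([146, 433, 1865]) cube([1104, 361, 30]);


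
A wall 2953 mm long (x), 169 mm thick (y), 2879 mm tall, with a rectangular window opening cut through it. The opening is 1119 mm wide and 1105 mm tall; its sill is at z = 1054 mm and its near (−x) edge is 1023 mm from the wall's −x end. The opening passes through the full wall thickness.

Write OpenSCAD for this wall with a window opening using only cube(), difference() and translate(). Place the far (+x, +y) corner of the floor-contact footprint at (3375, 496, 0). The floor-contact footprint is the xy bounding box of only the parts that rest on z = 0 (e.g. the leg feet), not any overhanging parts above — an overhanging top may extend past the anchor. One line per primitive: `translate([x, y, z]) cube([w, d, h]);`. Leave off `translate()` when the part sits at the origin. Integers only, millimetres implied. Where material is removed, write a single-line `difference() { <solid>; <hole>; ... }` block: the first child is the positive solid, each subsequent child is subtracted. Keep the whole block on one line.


difference() { translate([422, 327, 0]) cube([2953, 169, 2879]); translate([1445, 327, 1054]) cube([1119, 169, 1105]); }


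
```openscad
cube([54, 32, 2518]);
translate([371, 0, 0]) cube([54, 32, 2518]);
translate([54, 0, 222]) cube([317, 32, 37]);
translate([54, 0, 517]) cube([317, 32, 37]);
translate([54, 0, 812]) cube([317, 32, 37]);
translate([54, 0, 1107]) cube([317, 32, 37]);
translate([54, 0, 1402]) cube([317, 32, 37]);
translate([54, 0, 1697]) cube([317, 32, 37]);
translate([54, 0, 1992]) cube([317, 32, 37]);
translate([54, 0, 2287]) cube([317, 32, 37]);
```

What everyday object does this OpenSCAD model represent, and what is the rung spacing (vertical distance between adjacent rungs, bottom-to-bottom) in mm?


A ladder. The rung spacing is 295 mm.

Two tall 54×32 posts with 8 short bars between them — a ladder. Adjacent rungs sit at z = 222 and z = 517, so the spacing is 517 − 222 = 295 mm.


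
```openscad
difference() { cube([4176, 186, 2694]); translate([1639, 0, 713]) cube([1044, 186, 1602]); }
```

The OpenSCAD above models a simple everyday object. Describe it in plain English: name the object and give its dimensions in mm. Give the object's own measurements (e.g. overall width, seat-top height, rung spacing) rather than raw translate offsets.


A wall 4176 mm long (x), 186 mm thick (y), 2694 mm tall, with a rectangular window opening cut through it. The opening is 1044 mm wide and 1602 mm tall; its sill is at z = 713 mm and its near (−x) edge is 1639 mm from the wall's −x end. The opening passes through the full wall thickness.


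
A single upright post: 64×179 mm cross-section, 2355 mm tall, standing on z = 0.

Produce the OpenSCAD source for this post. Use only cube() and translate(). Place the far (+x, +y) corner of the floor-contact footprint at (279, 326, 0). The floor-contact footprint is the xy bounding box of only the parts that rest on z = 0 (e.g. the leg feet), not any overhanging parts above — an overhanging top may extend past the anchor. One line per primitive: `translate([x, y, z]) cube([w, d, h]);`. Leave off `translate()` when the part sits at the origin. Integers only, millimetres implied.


translate([215, 147, 0]) cube([64, 179, 2355]);


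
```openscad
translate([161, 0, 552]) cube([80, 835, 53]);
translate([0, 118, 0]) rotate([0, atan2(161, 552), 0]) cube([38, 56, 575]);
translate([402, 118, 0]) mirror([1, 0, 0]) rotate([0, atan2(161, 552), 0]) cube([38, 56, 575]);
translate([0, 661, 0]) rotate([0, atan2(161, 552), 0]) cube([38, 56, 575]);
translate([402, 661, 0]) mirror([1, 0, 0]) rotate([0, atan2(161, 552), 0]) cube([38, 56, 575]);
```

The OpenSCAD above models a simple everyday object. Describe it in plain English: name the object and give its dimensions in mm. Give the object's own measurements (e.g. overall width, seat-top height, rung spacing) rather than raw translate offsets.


A sawhorse. A 80×835×53 mm beam (x, y, z) sits on two A-frame leg pairs. Each pair is two raked legs of 38×56 mm section (56 mm along y) splaying symmetrically in x. Each leg rises 552 mm vertically over 161 mm of horizontal reach and is 575 mm long along its own axis. Every leg's outer bottom edge rests on the floor and its outer top edge meets a bottom edge of the beam — the left legs (tilting toward +x) meet the beam's −x bottom edge, the right legs (their mirror images, tilting toward −x) meet its +x bottom edge — so the leg tops tuck under the beam, the beam's underside is 552 mm above the floor, and the feet are 402 mm apart outside-to-outside with the beam centred between them. The two leg pairs are set in 118 mm from either end of the beam.


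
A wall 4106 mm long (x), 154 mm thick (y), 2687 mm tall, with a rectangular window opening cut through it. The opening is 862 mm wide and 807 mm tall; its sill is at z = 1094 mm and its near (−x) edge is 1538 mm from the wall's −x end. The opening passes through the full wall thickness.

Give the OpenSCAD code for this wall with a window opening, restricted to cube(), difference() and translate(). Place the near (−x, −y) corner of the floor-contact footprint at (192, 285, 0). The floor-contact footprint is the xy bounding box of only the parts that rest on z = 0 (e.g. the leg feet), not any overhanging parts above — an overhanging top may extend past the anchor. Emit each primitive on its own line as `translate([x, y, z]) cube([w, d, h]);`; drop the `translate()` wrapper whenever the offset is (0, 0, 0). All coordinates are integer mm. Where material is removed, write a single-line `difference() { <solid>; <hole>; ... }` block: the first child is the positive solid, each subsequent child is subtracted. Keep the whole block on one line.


difference() { translate([192, 285, 0]) cube([4106, 154, 2687]); translate([1730, 285, 1094]) cube([862, 154, 807]); }


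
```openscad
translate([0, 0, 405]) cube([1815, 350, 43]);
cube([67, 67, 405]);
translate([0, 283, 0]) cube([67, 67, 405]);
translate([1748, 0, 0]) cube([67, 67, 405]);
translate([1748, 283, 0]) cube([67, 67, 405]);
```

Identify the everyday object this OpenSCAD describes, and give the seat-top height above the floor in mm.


A bench. The seat-top height is 448 mm.

A long slab on four corner posts — a bench. The slab sits at z = 405 with thickness 43, so the top is 405 + 43 = 448 mm.


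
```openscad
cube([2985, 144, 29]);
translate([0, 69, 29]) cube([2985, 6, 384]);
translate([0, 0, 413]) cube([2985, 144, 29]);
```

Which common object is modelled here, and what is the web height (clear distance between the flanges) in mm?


An I-beam. The web height is 384 mm.

Two wide flanges with a thin centred web — an I-beam. Overall 442 mm minus two 29 mm flanges gives a web of 442 − 2·29 = 384 mm.


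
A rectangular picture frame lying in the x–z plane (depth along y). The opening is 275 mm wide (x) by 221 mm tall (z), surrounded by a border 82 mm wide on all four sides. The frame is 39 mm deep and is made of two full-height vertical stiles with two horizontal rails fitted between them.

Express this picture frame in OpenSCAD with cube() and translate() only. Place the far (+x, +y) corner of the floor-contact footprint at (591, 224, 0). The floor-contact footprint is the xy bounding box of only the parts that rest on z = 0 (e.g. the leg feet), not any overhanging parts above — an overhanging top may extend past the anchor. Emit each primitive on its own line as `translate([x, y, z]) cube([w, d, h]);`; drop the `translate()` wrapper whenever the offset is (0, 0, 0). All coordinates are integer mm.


translate([152, 185, 0]) cube([82, 39, 385]);
translate([509, 185, 0]) cube([82, 39, 385]);
translate([234, 185, 0]) cube([275, 39, 82]);
translate([234, 185, 303]) cube([275, 39, 82]);


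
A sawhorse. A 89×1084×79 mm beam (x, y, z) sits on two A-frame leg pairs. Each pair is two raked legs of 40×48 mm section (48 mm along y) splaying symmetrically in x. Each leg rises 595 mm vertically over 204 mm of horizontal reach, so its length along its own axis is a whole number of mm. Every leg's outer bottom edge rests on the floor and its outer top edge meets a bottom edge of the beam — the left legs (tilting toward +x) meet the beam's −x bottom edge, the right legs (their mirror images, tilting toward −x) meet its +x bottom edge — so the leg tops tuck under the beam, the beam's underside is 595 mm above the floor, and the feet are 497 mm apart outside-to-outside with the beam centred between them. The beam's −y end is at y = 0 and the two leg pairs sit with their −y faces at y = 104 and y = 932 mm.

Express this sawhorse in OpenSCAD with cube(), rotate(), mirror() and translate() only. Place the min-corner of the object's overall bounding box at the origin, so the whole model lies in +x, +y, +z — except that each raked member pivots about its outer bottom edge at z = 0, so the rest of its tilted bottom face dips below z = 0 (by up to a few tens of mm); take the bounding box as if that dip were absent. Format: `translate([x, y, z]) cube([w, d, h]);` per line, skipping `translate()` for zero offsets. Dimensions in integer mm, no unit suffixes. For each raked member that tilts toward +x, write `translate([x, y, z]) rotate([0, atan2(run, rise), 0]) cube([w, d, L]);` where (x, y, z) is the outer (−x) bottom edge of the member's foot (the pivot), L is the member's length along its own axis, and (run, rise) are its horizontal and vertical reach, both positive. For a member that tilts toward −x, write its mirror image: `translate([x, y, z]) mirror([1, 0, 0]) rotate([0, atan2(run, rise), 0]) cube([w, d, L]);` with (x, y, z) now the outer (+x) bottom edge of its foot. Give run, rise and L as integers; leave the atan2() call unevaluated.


translate([204, 0, 595]) cube([89, 1084, 79]);
translate([0, 104, 0]) rotate([0, atan2(204, 595), 0]) cube([40, 48, 629]);
translate([497, 104, 0]) mirror([1, 0, 0]) rotate([0, atan2(204, 595), 0]) cube([40, 48, 629]);
translate([0, 932, 0]) rotate([0, atan2(204, 595), 0]) cube([40, 48, 629]);
translate([497, 932, 0]) mirror([1, 0, 0]) rotate([0, atan2(204, 595), 0]) cube([40, 48, 629]);


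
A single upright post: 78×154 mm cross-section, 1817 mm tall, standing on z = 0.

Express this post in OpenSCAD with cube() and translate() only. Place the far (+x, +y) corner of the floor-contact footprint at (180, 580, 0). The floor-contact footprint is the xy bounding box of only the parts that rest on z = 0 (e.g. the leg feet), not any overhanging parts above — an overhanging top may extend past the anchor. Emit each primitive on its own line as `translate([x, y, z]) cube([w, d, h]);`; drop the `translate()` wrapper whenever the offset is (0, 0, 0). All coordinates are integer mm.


translate([102, 426, 0]) cube([78, 154, 1817]);


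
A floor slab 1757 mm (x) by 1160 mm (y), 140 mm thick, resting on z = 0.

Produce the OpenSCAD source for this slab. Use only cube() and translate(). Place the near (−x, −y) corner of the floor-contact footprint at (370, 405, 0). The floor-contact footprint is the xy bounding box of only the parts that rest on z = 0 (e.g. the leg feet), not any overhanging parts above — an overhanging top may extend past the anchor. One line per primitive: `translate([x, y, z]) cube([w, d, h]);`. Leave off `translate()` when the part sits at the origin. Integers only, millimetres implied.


translate([370, 405, 0]) cube([1757, 1160, 140]);


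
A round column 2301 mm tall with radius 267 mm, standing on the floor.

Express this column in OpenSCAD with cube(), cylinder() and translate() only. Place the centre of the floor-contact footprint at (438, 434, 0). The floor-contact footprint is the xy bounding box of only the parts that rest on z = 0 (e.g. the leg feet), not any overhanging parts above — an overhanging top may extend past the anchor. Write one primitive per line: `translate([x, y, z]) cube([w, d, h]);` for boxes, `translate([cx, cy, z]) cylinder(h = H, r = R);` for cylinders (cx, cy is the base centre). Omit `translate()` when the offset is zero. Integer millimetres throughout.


translate([438, 434, 0]) cylinder(h = 2301, r = 267);


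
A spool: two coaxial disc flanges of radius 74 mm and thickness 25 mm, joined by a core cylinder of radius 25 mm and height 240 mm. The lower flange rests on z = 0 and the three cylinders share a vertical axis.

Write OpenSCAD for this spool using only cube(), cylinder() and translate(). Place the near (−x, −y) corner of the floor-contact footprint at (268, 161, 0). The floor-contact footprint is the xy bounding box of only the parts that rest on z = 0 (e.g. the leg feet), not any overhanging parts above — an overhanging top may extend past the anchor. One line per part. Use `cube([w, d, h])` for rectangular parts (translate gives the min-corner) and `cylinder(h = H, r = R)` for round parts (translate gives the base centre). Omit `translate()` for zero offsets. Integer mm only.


translate([342, 235, 0]) cylinder(h = 25, r = 74);
translate([342, 235, 25]) cylinder(h = 240, r = 25);
translate([342, 235, 265]) cylinder(h = 25, r = 74);


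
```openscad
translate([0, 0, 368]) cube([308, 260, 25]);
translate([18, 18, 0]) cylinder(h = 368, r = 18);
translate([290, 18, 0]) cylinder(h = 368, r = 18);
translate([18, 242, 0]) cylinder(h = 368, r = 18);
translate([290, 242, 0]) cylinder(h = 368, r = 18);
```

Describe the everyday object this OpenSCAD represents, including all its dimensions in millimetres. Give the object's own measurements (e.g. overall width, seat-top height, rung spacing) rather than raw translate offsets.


A simple wooden stool: a rectangular seat 308 mm (x) by 260 mm (y), 25 mm thick, top face at z = 393 mm, on four round legs, each 36 mm in diameter. The legs rest on z = 0, each leg's axis is inset half a diameter from the nearest pair of seat edges (so the leg's bounding box is flush with the corner).


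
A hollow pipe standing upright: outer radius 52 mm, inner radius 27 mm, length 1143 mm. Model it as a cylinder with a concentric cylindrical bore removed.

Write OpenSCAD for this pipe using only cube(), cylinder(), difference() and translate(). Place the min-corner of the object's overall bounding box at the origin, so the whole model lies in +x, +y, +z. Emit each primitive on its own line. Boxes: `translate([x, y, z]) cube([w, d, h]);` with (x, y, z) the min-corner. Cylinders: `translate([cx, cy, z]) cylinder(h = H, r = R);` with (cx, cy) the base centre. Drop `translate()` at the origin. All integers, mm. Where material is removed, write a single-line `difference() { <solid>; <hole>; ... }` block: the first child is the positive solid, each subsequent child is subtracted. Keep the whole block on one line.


difference() { translate([52, 52, 0]) cylinder(h = 1143, r = 52); translate([52, 52, 0]) cylinder(h = 1143, r = 27); }


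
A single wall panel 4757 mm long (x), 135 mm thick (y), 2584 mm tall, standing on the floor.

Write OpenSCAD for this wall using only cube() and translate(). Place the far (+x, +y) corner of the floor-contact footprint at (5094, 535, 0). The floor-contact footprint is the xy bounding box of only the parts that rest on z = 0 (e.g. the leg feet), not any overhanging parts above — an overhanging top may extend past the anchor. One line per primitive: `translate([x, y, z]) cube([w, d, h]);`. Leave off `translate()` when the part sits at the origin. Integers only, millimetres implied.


translate([337, 400, 0]) cube([4757, 135, 2584]);


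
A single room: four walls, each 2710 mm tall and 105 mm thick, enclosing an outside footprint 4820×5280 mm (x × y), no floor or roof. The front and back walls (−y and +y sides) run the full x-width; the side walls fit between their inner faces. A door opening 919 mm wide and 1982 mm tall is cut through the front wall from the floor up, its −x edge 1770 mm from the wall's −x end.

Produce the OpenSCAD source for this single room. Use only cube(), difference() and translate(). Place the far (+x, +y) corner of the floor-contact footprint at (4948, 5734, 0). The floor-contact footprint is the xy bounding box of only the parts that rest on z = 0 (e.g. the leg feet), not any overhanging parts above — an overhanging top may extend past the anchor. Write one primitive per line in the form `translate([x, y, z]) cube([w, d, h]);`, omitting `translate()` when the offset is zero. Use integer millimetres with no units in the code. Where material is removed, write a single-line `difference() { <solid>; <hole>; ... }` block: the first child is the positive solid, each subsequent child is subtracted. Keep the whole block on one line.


difference() { translate([128, 454, 0]) cube([4820, 105, 2710]); translate([1898, 454, 0]) cube([919, 105, 1982]); }
translate([128, 5629, 0]) cube([4820, 105, 2710]);
translate([128, 559, 0]) cube([105, 5070, 2710]);
translate([4843, 559, 0]) cube([105, 5070, 2710]);


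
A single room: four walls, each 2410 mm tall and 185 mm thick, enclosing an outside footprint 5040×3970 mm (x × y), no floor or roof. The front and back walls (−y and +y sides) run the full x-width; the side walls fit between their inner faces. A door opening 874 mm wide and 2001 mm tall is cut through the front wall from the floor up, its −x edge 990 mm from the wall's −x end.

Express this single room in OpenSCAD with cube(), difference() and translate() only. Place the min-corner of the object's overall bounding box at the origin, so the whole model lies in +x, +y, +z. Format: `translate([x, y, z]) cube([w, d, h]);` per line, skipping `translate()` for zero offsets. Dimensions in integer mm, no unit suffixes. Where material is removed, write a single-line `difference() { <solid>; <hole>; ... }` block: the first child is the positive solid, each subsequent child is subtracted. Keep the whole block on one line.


difference() { cube([5040, 185, 2410]); translate([990, 0, 0]) cube([874, 185, 2001]); }
translate([0, 3785, 0]) cube([5040, 185, 2410]);
translate([0, 185, 0]) cube([185, 3600, 2410]);
translate([4855, 185, 0]) cube([185, 3600, 2410]);


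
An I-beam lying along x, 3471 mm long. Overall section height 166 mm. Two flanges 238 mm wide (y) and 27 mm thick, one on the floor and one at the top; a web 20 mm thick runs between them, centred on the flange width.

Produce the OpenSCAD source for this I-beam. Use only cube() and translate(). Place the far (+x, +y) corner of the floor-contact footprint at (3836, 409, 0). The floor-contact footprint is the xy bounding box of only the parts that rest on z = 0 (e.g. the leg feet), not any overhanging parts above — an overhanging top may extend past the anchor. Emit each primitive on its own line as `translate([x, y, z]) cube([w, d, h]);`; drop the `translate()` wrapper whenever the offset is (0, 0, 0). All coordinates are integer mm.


translate([365, 171, 0]) cube([3471, 238, 27]);
translate([365, 280, 27]) cube([3471, 20, 112]);
translate([365, 171, 139]) cube([3471, 238, 27]);


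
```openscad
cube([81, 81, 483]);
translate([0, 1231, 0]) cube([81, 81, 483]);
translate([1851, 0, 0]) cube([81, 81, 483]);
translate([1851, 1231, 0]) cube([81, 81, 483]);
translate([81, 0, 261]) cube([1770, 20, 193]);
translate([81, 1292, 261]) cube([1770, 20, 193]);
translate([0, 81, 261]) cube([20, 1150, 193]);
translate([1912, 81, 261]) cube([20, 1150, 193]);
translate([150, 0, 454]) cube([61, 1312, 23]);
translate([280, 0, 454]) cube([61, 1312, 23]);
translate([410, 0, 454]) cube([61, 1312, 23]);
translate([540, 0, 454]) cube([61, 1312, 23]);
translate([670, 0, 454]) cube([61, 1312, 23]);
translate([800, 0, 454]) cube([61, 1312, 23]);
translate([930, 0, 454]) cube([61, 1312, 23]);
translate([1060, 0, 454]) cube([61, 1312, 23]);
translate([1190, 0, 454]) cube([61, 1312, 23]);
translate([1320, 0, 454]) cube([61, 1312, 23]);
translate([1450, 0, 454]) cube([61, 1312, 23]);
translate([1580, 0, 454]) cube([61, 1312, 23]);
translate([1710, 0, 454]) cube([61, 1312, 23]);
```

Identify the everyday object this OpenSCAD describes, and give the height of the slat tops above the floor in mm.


A bed frame. The slat-top height is 477 mm.

Four posts, four rails, and a row of slats — a bed frame. Slats sit on the rails at z = 261 + 193 = 454; with slat thickness 23, the top is 477 mm.


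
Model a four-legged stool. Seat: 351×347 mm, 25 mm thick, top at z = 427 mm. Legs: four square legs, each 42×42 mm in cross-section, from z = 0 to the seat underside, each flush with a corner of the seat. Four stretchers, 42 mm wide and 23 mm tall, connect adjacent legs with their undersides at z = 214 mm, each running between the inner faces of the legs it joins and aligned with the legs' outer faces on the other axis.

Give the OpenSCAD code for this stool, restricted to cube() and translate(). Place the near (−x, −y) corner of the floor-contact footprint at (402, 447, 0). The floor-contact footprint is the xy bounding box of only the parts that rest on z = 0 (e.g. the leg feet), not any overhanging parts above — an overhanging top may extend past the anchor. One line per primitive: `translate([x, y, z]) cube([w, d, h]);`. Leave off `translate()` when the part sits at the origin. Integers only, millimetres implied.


translate([402, 447, 402]) cube([351, 347, 25]);
translate([402, 447, 0]) cube([42, 42, 402]);
translate([711, 447, 0]) cube([42, 42, 402]);
translate([402, 752, 0]) cube([42, 42, 402]);
translate([711, 752, 0]) cube([42, 42, 402]);
translate([444, 447, 214]) cube([267, 42, 23]);
translate([444, 752, 214]) cube([267, 42, 23]);
translate([402, 489, 214]) cube([42, 263, 23]);
translate([711, 489, 214]) cube([42, 263, 23]);


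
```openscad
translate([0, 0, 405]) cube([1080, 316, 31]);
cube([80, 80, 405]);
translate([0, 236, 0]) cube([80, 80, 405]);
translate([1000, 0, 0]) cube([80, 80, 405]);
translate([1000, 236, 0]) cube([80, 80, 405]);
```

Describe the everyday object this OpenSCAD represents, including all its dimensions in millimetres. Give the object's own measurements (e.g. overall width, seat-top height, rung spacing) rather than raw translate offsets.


A bench: a 1080×316 mm seat slab, 31 mm thick, top at z = 436 mm, on four 80×80 mm square legs flush with the seat corners and standing on z = 0.


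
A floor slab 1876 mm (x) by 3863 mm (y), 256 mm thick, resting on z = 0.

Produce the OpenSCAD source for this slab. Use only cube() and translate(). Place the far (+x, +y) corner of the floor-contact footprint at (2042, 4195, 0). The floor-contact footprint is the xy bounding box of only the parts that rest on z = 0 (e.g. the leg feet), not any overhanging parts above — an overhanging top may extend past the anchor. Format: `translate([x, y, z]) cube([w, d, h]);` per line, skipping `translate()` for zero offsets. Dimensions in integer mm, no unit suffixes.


translate([166, 332, 0]) cube([1876, 3863, 256]);


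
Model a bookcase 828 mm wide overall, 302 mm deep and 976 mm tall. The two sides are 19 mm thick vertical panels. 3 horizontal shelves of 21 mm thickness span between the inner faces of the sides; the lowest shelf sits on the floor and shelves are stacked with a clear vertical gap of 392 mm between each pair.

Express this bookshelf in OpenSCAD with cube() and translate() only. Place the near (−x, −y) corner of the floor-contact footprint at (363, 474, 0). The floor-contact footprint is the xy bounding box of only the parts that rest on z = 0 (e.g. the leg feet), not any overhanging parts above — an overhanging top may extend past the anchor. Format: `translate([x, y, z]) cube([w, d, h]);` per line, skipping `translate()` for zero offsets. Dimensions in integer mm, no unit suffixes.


translate([363, 474, 0]) cube([19, 302, 976]);
translate([1172, 474, 0]) cube([19, 302, 976]);
translate([382, 474, 0]) cube([790, 302, 21]);
translate([382, 474, 413]) cube([790, 302, 21]);
translate([382, 474, 826]) cube([790, 302, 21]);


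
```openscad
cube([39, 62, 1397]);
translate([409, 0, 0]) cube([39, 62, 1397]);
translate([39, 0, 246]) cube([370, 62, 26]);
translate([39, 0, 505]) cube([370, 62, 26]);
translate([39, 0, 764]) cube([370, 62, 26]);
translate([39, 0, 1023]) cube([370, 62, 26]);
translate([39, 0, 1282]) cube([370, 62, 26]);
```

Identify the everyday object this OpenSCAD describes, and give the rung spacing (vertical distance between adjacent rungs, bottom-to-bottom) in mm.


A ladder. The rung spacing is 259 mm.

Two tall 39×62 posts with 5 short bars between them — a ladder. Adjacent rungs sit at z = 246 and z = 505, so the spacing is 505 − 246 = 259 mm.


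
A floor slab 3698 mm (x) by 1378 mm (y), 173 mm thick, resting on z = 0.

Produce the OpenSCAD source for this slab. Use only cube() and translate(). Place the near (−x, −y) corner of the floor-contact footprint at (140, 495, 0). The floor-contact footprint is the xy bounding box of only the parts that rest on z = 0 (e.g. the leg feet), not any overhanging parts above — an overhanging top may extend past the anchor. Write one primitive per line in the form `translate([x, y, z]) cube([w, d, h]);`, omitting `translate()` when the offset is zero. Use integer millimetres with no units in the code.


translate([140, 495, 0]) cube([3698, 1378, 173]);


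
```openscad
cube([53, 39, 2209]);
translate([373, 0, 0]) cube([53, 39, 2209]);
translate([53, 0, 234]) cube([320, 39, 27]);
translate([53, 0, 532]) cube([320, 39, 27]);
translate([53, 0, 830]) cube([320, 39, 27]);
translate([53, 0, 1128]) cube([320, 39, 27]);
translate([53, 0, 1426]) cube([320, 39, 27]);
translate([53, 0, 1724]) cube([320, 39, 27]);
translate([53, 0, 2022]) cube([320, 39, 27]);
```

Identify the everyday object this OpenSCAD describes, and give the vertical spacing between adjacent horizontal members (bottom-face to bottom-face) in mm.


A ladder. The rung spacing is 298 mm.

Two tall 53×39 posts with 7 short bars between them — a ladder. Adjacent rungs sit at z = 234 and z = 532, so the spacing is 532 − 234 = 298 mm.


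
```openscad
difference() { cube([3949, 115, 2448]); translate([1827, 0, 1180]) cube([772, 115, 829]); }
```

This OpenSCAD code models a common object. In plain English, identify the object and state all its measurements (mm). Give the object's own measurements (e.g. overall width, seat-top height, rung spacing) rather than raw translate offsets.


A wall 3949 mm long (x), 115 mm thick (y), 2448 mm tall, with a rectangular window opening cut through it. The opening is 772 mm wide and 829 mm tall; its sill is at z = 1180 mm and its near (−x) edge is 1827 mm from the wall's −x end. The opening passes through the full wall thickness.


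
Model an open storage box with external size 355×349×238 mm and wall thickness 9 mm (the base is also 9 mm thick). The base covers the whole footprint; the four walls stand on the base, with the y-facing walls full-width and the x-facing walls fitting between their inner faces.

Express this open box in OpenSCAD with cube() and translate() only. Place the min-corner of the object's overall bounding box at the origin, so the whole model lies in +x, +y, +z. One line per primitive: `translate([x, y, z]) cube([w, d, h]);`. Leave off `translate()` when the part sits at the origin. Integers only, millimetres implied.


cube([355, 349, 9]);
translate([0, 0, 9]) cube([355, 9, 229]);
translate([0, 340, 9]) cube([355, 9, 229]);
translate([0, 9, 9]) cube([9, 331, 229]);
translate([346, 9, 9]) cube([9, 331, 229]);


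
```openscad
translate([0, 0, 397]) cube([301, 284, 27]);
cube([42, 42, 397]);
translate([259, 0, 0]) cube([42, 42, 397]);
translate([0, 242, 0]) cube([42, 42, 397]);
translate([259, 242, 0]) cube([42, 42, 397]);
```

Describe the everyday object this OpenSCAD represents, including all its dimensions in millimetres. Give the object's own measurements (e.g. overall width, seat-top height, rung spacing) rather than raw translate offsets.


A four-legged stool. The seat is a 301×284×27 mm slab whose top surface is at z = 424 mm; four square legs, each 42×42 mm in cross-section, run from the floor (z = 0) to the underside of the seat, each flush with a corner of the seat.


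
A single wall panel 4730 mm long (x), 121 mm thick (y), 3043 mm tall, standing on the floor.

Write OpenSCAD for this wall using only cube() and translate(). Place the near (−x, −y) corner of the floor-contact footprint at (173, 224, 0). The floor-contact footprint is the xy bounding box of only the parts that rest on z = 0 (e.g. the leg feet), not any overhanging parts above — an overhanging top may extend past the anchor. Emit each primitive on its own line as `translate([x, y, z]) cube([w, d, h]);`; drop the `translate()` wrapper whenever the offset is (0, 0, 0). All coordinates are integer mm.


translate([173, 224, 0]) cube([4730, 121, 3043]);


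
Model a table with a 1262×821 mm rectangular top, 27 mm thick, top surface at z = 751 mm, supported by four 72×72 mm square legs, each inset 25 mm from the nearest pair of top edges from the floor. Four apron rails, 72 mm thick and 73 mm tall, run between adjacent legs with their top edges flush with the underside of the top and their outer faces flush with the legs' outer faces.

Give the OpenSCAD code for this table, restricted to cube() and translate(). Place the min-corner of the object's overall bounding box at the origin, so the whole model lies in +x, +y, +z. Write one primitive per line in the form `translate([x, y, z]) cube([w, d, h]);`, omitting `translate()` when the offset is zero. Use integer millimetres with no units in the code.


translate([0, 0, 724]) cube([1262, 821, 27]);
translate([25, 25, 0]) cube([72, 72, 724]);
translate([1165, 25, 0]) cube([72, 72, 724]);
translate([25, 724, 0]) cube([72, 72, 724]);
translate([1165, 724, 0]) cube([72, 72, 724]);
translate([97, 25, 651]) cube([1068, 72, 73]);
translate([97, 724, 651]) cube([1068, 72, 73]);
translate([25, 97, 651]) cube([72, 627, 73]);
translate([1165, 97, 651]) cube([72, 627, 73]);


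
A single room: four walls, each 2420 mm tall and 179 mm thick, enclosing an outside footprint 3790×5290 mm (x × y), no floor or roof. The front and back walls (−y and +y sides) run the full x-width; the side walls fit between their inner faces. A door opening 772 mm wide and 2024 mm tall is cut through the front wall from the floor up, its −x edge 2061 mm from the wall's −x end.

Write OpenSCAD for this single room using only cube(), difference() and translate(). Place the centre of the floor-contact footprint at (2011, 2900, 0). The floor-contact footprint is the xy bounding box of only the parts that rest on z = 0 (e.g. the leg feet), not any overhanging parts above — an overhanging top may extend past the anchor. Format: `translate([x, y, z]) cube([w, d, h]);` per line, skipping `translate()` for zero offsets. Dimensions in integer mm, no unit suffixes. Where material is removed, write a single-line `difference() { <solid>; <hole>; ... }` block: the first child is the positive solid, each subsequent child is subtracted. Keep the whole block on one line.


difference() { translate([116, 255, 0]) cube([3790, 179, 2420]); translate([2177, 255, 0]) cube([772, 179, 2024]); }
translate([116, 5366, 0]) cube([3790, 179, 2420]);
translate([116, 434, 0]) cube([179, 4932, 2420]);
translate([3727, 434, 0]) cube([179, 4932, 2420]);


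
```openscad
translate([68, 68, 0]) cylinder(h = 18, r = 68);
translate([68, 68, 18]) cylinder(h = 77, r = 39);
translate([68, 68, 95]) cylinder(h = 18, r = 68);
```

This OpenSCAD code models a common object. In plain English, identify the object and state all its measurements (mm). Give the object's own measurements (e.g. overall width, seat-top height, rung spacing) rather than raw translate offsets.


A spool: two coaxial disc flanges of radius 68 mm and thickness 18 mm, joined by a core cylinder of radius 39 mm and height 77 mm. The lower flange rests on z = 0 and the three cylinders share a vertical axis.


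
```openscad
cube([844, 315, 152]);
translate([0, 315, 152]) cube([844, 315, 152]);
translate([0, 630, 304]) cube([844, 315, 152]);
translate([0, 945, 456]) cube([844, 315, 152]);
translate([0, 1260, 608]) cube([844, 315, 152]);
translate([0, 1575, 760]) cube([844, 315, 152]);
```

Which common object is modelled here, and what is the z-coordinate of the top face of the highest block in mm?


A staircase. The total rise is 912 mm.

6 identical blocks, each offset up and back from the previous — a staircase. Each step is 152 mm tall and there are 6 of them, so the total rise is 6 × 152 = 912 mm.


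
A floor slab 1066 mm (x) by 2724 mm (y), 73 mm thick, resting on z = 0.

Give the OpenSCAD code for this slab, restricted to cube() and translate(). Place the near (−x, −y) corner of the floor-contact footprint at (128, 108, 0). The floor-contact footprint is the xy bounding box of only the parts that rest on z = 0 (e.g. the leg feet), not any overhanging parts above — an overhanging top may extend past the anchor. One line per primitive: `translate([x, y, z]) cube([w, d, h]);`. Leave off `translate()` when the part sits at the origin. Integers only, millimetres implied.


translate([128, 108, 0]) cube([1066, 2724, 73]);


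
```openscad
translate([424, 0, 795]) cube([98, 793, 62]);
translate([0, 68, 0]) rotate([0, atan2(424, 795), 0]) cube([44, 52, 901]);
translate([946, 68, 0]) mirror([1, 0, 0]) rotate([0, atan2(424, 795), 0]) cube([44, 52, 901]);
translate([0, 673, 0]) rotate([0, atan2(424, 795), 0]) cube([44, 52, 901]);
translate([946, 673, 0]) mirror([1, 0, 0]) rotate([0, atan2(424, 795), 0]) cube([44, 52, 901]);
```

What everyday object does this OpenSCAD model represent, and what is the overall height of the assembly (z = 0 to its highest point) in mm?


A sawhorse. The overall height is 857 mm.

A beam across two mirrored pairs of raked legs — a sawhorse. The beam's underside is at z = 795 (matching the legs' vertical rise in atan2(424, 795)) and the beam is 62 mm tall, so its top is at 795 + 62 = 857 mm. The raked legs top out at the beam's underside, so that is the highest point.


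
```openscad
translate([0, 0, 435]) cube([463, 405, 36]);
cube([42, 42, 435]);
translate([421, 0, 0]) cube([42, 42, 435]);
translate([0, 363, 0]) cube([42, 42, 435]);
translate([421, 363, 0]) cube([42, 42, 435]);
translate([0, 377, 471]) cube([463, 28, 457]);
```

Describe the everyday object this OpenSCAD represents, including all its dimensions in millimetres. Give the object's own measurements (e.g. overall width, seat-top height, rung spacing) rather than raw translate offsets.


A chair. The seat is a 463×405×36 mm slab with its top at z = 471 mm, on four 42×42 mm corner legs (flush with the seat edges, standing on z = 0). A flat backrest 28 mm thick, 457 mm tall, spans the full seat width and rises from the seat top along its +y edge, rear face flush with the rear of the seat.


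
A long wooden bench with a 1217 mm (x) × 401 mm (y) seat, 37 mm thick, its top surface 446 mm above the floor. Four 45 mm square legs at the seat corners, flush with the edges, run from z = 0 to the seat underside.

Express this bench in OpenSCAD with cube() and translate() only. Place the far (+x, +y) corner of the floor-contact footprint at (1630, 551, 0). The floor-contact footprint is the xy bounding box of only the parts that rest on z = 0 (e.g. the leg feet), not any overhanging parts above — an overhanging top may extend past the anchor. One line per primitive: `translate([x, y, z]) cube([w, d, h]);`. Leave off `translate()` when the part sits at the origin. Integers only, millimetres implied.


translate([413, 150, 409]) cube([1217, 401, 37]);
translate([413, 150, 0]) cube([45, 45, 409]);
translate([413, 506, 0]) cube([45, 45, 409]);
translate([1585, 150, 0]) cube([45, 45, 409]);
translate([1585, 506, 0]) cube([45, 45, 409]);


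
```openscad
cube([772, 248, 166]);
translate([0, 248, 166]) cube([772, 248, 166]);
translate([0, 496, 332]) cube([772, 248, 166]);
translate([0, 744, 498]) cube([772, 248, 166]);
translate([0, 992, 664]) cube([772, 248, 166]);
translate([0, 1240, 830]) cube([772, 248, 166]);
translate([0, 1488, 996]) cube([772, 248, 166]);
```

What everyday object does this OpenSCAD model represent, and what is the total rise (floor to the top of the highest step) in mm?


A staircase. The total rise is 1162 mm.

7 identical blocks, each offset up and back from the previous — a staircase. Each step is 166 mm tall and there are 7 of them, so the total rise is 7 × 166 = 1162 mm.


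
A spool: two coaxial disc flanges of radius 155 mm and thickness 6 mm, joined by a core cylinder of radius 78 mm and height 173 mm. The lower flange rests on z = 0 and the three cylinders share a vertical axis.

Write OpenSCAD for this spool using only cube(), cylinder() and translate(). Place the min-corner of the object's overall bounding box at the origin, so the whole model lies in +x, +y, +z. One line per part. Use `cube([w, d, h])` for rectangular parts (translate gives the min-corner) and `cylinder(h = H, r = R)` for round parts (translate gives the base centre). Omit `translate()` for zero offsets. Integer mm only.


translate([155, 155, 0]) cylinder(h = 6, r = 155);
translate([155, 155, 6]) cylinder(h = 173, r = 78);
translate([155, 155, 179]) cylinder(h = 6, r = 155);


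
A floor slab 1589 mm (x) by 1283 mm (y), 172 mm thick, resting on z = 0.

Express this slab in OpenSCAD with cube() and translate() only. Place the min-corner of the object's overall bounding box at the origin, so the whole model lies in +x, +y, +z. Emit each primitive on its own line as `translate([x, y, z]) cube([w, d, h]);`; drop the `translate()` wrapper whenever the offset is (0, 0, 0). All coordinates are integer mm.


cube([1589, 1283, 172]);


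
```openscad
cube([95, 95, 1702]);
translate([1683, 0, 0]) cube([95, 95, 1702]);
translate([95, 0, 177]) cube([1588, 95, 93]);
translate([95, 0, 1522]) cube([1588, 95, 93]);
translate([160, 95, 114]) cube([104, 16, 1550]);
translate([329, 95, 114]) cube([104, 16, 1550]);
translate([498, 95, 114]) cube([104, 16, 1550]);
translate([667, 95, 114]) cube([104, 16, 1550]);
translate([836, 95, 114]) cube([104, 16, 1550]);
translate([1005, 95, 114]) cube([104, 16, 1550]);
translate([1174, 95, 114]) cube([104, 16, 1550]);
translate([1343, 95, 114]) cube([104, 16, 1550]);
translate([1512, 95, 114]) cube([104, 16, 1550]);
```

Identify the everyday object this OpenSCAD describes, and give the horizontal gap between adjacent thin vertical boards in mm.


A fence section. The picket gap is 65 mm.

Two posts, two rails, 9 pickets — a fence section. Span 1588 mm holds 9 pickets of 104 mm with 10 equal gaps: ⌊(1588 − 9·104) / 10⌋ = 65 mm.


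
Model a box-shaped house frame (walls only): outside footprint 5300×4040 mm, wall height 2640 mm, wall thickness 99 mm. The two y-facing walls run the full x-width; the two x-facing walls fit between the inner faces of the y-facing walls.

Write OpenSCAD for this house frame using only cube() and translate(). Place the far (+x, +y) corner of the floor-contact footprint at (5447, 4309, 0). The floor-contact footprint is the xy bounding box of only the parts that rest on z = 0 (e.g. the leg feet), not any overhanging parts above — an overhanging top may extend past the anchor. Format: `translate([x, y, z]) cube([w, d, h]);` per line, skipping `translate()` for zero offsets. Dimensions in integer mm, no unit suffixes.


translate([147, 269, 0]) cube([5300, 99, 2640]);
translate([147, 4210, 0]) cube([5300, 99, 2640]);
translate([147, 368, 0]) cube([99, 3842, 2640]);
translate([5348, 368, 0]) cube([99, 3842, 2640]);
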